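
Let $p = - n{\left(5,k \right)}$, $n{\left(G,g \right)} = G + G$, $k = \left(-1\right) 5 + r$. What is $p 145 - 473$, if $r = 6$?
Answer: $-1923$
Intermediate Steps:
$k = 1$ ($k = \left(-1\right) 5 + 6 = -5 + 6 = 1$)
$n{\left(G,g \right)} = 2 G$
$p = -10$ ($p = - 2 \cdot 5 = \left(-1\right) 10 = -10$)
$p 145 - 473 = \left(-10\right) 145 - 473 = -1450 - 473 = -1923$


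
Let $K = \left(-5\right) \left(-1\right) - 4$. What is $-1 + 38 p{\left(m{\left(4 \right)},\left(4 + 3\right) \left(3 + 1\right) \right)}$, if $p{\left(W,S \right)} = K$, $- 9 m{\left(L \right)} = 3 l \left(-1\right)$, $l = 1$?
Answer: $37$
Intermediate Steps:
$m{\left(L \right)} = \frac{1}{3}$ ($m{\left(L \right)} = - \frac{3 \cdot 1 \left(-1\right)}{9} = - \frac{3 \left(-1\right)}{9} = \left(- \frac{1}{9}\right) \left(-3\right) = \frac{1}{3}$)
$K = 1$ ($K = 5 - 4 = 1$)
$p{\left(W,S \right)} = 1$
$-1 + 38 p{\left(m{\left(4 \right)},\left(4 + 3\right) \left(3 + 1\right) \right)} = -1 + 38 \cdot 1 = -1 + 38 = 37$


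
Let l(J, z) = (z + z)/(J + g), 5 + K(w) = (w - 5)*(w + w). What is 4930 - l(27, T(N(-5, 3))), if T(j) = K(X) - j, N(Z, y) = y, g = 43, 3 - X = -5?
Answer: 34502/7 ≈ 4928.9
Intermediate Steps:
X = 8 (X = 3 - 1*(-5) = 3 + 5 = 8)
K(w) = -5 + 2*w*(-5 + w) (K(w) = -5 + (w - 5)*(w + w) = -5 + (-5 + w)*(2*w) = -5 + 2*w*(-5 + w))
T(j) = 43 - j (T(j) = (-5 - 10*8 + 2*8²) - j = (-5 - 80 + 2*64) - j = (-5 - 80 + 128) - j = 43 - j)
l(J, z) = 2*z/(43 + J) (l(J, z) = (z + z)/(J + 43) = (2*z)/(43 + J) = 2*z/(43 + J))
4930 - l(27, T(N(-5, 3))) = 4930 - 2*(43 - 1*3)/(43 + 27) = 4930 - 2*(43 - 3)/70 = 4930 - 2*40/70 = 4930 - 1*8/7 = 4930 - 8/7 = 34502/7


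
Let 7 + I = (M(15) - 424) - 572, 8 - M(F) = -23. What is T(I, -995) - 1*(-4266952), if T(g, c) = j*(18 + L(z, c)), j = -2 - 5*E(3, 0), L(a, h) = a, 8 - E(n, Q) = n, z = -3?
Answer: 4266547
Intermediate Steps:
E(n, Q) = 8 - n
M(F) = 31 (M(F) = 8 - 1*(-23) = 8 + 23 = 31)
j = -27 (j = -2 - 5*(8 - 1*3) = -2 - 5*(8 - 3) = -2 - 5*5 = -2 - 25 = -27)
I = -972 (I = -7 + ((31 - 424) - 572) = -7 + (-393 - 572) = -7 - 965 = -972)
T(g, c) = -405 (T(g, c) = -27*(18 - 3) = -27*15 = -405)
T(I, -995) - 1*(-4266952) = -405 - 1*(-4266952) = -405 + 4266952 = 4266547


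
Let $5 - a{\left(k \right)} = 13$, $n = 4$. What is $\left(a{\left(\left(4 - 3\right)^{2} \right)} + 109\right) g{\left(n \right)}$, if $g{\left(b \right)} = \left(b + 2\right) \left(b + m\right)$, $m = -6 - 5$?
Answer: $-4242$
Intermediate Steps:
$m = -11$ ($m = -6 - 5 = -11$)
$g{\left(b \right)} = \left(-11 + b\right) \left(2 + b\right)$ ($g{\left(b \right)} = \left(b + 2\right) \left(b - 11\right) = \left(2 + b\right) \left(-11 + b\right) = \left(-11 + b\right) \left(2 + b\right)$)
$a{\left(k \right)} = -8$ ($a{\left(k \right)} = 5 - 13 = -8$)
$\left(a{\left(\left(4 - 3\right)^{2} \right)} + 109\right) g{\left(n \right)} = \left(-8 + 109\right) \left(-22 + 4^{2} - 36\right) = 101 \left(-22 + 16 - 36\right) = 101 \left(-42\right) = -4242$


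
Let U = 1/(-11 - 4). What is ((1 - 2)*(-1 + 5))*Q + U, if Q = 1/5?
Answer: -13/15 ≈ -0.86667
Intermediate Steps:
U = -1/15 (U = 1/(-15) = -1/15 ≈ -0.066667)
Q = 1/5 ≈ 0.20000
((1 - 2)*(-1 + 5))*Q + U = ((1 - 2)*(-1 + 5))*(1/5) - 1/15 = -1*4*(1/5) - 1/15 = -4*1/5 - 1/15 = -4/5 - 1/15 = -13/15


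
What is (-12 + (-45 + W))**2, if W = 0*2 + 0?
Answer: 3249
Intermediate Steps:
W = 0 (W = 0 + 0 = 0)
(-12 + (-45 + W))**2 = (-12 + (-45 + 0))**2 = (-12 - 45)**2 = (-57)**2 = 3249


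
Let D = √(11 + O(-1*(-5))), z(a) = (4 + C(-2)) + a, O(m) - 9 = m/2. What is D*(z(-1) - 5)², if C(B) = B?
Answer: 24*√10 ≈ 75.895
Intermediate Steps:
O(m) = 9 + m/2
z(a) = 2 + a (z(a) = (4 - 2) + a = 2 + a)
D = 3*√10/2 (D = √(11 + (9 + (-1*(-5))/2)) = √(11 + (9 + (½)*5)) = √(11 + (9 + 5/2)) = √(11 + 23/2) = √(45/2) = 3*√10/2 ≈ 4.7434)
D*(z(-1) - 5)² = (3*√10/2)*((2 - 1) - 5)² = (3*√10/2)*(1 - 5)² = (3*√10/2)*(-4)² = (3*√10/2)*16 = 24*√10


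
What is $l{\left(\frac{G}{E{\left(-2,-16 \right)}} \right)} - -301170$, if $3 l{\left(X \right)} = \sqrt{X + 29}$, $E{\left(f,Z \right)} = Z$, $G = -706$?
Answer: $301170 + \frac{\sqrt{130}}{4} \approx 3.0117 \cdot 10^{5}$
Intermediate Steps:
$l{\left(X \right)} = \frac{\sqrt{29 + X}}{3}$ ($l{\left(X \right)} = \frac{\sqrt{X + 29}}{3} = \frac{\sqrt{29 + X}}{3}$)
$l{\left(\frac{G}{E{\left(-2,-16 \right)}} \right)} - -301170 = \frac{\sqrt{29 - \frac{706}{-16}}}{3} - -301170 = \frac{\sqrt{29 - - \frac{353}{8}}}{3} + 301170 = \frac{\sqrt{29 + \frac{353}{8}}}{3} + 301170 = \frac{\sqrt{\frac{585}{8}}}{3} + 301170 = \frac{\frac{3}{4} \sqrt{130}}{3} + 301170 = \frac{\sqrt{130}}{4} + 301170 = 301170 + \frac{\sqrt{130}}{4}$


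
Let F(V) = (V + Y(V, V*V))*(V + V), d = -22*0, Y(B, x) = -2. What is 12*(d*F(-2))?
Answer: 0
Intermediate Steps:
d = 0
F(V) = 2*V*(-2 + V) (F(V) = (V - 2)*(V + V) = (-2 + V)*(2*V) = 2*V*(-2 + V))
12*(d*F(-2)) = 12*(0*(2*(-2)*(-2 - 2))) = 12*(0*(2*(-2)*(-4))) = 12*(0*16) = 12*0 = 0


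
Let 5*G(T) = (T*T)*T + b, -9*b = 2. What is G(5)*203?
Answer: 227969/45 ≈ 5066.0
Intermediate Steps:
b = -2/9 (b = -1/9*2 = -2/9 ≈ -0.22222)
G(T) = -2/45 + T**3/5 (G(T) = ((T*T)*T - 2/9)/5 = (T**2*T - 2/9)/5 = (T**3 - 2/9)/5 = (-2/9 + T**3)/5 = -2/45 + T**3/5)
G(5)*203 = (-2/45 + (1/5)*5**3)*203 = (-2/45 + (1/5)*125)*203 = (-2/45 + 25)*203 = (1123/45)*203 = 227969/45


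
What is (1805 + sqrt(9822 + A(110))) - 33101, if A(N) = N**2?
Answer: -31296 + sqrt(21922) ≈ -31148.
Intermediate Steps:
(1805 + sqrt(9822 + A(110))) - 33101 = (1805 + sqrt(9822 + 110**2)) - 33101 = (1805 + sqrt(9822 + 12100)) - 33101 = (1805 + sqrt(21922)) - 33101 = -31296 + sqrt(21922)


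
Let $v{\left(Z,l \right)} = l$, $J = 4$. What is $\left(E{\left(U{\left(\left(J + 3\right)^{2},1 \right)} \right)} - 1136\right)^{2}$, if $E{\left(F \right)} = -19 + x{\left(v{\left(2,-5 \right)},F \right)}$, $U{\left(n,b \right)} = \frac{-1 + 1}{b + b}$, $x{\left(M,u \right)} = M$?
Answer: $1345600$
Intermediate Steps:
$U{\left(n,b \right)} = 0$ ($U{\left(n,b \right)} = \frac{0}{2 b} = 0 \frac{1}{2 b} = 0$)
$E{\left(F \right)} = -24$ ($E{\left(F \right)} = -19 - 5 = -24$)
$\left(E{\left(U{\left(\left(J + 3\right)^{2},1 \right)} \right)} - 1136\right)^{2} = \left(-24 - 1136\right)^{2} = \left(-1160\right)^{2} = 1345600$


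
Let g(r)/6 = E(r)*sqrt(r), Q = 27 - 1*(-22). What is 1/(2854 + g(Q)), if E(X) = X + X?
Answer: 1/6970 ≈ 0.00014347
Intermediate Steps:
Q = 49 (Q = 27 + 22 = 49)
E(X) = 2*X
g(r) = 12*r**(3/2) (g(r) = 6*((2*r)*sqrt(r)) = 6*(2*r**(3/2)) = 12*r**(3/2))
1/(2854 + g(Q)) = 1/(2854 + 12*49**(3/2)) = 1/(2854 + 12*343) = 1/(2854 + 4116) = 1/6970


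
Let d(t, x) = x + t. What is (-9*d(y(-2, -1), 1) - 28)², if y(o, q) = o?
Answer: 361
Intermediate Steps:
d(t, x) = t + x
(-9*d(y(-2, -1), 1) - 28)² = (-9*(-2 + 1) - 28)² = (-9*(-1) - 28)² = (9 - 28)² = (-19)² = 361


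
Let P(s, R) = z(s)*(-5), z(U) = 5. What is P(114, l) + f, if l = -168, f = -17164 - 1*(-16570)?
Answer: -619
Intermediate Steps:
f = -594 (f = -17164 + 16570 = -594)
P(s, R) = -25 (P(s, R) = 5*(-5) = -25)
P(114, l) + f = -25 - 594 = -619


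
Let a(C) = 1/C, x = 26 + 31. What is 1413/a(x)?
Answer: 80541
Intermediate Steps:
x = 57
1413/a(x) = 1413/(1/57) = 1413*57 = 80541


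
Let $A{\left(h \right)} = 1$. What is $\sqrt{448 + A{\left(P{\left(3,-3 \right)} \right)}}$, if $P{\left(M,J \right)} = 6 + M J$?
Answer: $\sqrt{449} \approx 21.19$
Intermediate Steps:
$P{\left(M,J \right)} = 6 + J M$
$\sqrt{448 + A{\left(P{\left(3,-3 \right)} \right)}} = \sqrt{448 + 1} = \sqrt{449}$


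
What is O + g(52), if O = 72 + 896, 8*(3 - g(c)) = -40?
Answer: 976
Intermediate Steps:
g(c) = 8 (g(c) = 3 - ⅛*(-40) = 3 + 5 = 8)
O = 968
O + g(52) = 968 + 8 = 976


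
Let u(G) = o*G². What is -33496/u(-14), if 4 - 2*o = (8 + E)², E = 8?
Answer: 4187/3087 ≈ 1.3563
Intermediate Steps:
o = -126 (o = 2 - (8 + 8)²/2 = 2 - ½*16² = 2 - ½*256 = 2 - 128 = -126)
u(G) = -126*G²
-33496/u(-14) = -33496/((-126*(-14)²)) = -33496/((-126*196)) = -33496/(-24696) = -33496*(-1/24696) = 4187/3087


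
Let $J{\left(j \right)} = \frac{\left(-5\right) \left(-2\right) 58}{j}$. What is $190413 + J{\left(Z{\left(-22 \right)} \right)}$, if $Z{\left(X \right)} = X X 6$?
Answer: $\frac{138239983}{726} \approx 1.9041 \cdot 10^{5}$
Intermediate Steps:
$Z{\left(X \right)} = 6 X^{2}$ ($Z{\left(X \right)} = X^{2} \cdot 6 = 6 X^{2}$)
$J{\left(j \right)} = \frac{580}{j}$ ($J{\left(j \right)} = \frac{10 \cdot 58}{j} = \frac{580}{j}$)
$190413 + J{\left(Z{\left(-22 \right)} \right)} = 190413 + \frac{580}{6 \left(-22\right)^{2}} = 190413 + \frac{580}{6 \cdot 484} = 190413 + \frac{580}{2904} = 190413 + 580 \cdot \frac{1}{2904} = 190413 + \frac{145}{726} = \frac{138239983}{726}$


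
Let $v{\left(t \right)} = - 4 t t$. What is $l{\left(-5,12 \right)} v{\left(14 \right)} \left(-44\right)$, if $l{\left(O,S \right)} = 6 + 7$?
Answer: $448448$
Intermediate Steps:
$v{\left(t \right)} = - 4 t^{2}$
$l{\left(O,S \right)} = 13$
$l{\left(-5,12 \right)} v{\left(14 \right)} \left(-44\right) = 13 \left(- 4 \cdot 14^{2}\right) \left(-44\right) = 13 \left(\left(-4\right) 196\right) \left(-44\right) = 13 \left(-784\right) \left(-44\right) = \left(-10192\right) \left(-44\right) = 448448$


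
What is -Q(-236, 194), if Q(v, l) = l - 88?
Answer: -106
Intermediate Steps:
Q(v, l) = -88 + l
-Q(-236, 194) = -(-88 + 194) = -1*106 = -106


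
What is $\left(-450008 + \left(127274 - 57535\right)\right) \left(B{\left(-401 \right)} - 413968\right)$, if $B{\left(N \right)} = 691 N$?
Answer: $262788314871$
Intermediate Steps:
$\left(-450008 + \left(127274 - 57535\right)\right) \left(B{\left(-401 \right)} - 413968\right) = \left(-450008 + \left(127274 - 57535\right)\right) \left(691 \left(-401\right) - 413968\right) = \left(-450008 + 69739\right) \left(-277091 - 413968\right) = \left(-380269\right) \left(-691059\right) = 262788314871$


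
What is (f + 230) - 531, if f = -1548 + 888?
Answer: -961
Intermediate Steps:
f = -660
(f + 230) - 531 = (-660 + 230) - 531 = -430 - 531 = -961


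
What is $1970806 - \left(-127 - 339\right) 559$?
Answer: $2231300$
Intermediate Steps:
$1970806 - \left(-127 - 339\right) 559 = 1970806 - \left(-466\right) 559 = 1970806 - -260494 = 1970806 + 260494 = 2231300$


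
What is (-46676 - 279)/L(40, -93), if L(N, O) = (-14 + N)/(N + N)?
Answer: -1878200/13 ≈ -1.4448e+5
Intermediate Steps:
L(N, O) = (-14 + N)/(2*N) (L(N, O) = (-14 + N)/((2*N)) = (-14 + N)*(1/(2*N)) = (-14 + N)/(2*N))
(-46676 - 279)/L(40, -93) = (-46676 - 279)/(((½)*(-14 + 40)/40)) = -46955/((½)*(1/40)*26) = -46955/13/40 = -46955*40/13 = -1878200/13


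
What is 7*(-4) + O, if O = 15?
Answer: -13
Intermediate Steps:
7*(-4) + O = 7*(-4) + 15 = -28 + 15 = -13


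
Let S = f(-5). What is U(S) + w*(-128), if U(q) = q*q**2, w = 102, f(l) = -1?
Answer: -13057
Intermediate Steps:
S = -1
U(q) = q**3
U(S) + w*(-128) = (-1)**3 + 102*(-128) = -1 - 13056 = -13057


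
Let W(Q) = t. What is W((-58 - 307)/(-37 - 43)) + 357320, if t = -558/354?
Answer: 21081787/59 ≈ 3.5732e+5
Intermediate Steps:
t = -93/59 (t = -558*1/354 = -93/59 ≈ -1.5763)
W(Q) = -93/59
W((-58 - 307)/(-37 - 43)) + 357320 = -93/59 + 357320 = 21081787/59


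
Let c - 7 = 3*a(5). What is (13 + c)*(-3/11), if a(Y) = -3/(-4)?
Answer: -267/44 ≈ -6.0682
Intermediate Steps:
a(Y) = 3/4 (a(Y) = -3*(-1/4) = 3/4)
c = 37/4 (c = 7 + 3*(3/4) = 7 + 9/4 = 37/4 ≈ 9.2500)
(13 + c)*(-3/11) = (13 + 37/4)*(-3/11) = 89*(-3*1/11)/4 = (89/4)*(-3/11) = -267/44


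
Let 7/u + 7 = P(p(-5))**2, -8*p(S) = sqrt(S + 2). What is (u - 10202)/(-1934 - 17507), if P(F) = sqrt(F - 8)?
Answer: 48982042/93336241 - 56*I*sqrt(3)/280008723 ≈ 0.52479 - 3.464e-7*I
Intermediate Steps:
p(S) = -sqrt(2 + S)/8 (p(S) = -sqrt(S + 2)/8 = -sqrt(2 + S)/8)
P(F) = sqrt(-8 + F)
u = 7/(-15 - I*sqrt(3)/8) (u = 7/(-7 + (sqrt(-8 - sqrt(2 - 5)/8))**2) = 7/(-7 + (sqrt(-8 - I*sqrt(3)/8))**2) = 7/(-7 + (-8 - I*sqrt(3)/8)) = 7/(-15 - I*sqrt(3)/8) ≈ -0.46657 + 0.0067343*I)
(u - 10202)/(-1934 - 17507) = ((-2240/4801 + 56*I*sqrt(3)/14403) - 10202)/(-1934 - 17507) = (-48982042/4801 + 56*I*sqrt(3)/14403)/(-19441) = (-48982042/4801 + 56*I*sqrt(3)/14403)*(-1/19441) = 48982042/93336241 - 56*I*sqrt(3)/280008723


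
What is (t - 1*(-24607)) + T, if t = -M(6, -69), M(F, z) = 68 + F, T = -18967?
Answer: 5566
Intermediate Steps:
t = -74 (t = -(68 + 6) = -1*74 = -74)
(t - 1*(-24607)) + T = (-74 - 1*(-24607)) - 18967 = (-74 + 24607) - 18967 = 24533 - 18967 = 5566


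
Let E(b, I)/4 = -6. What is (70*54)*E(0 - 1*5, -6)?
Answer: -90720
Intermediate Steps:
E(b, I) = -24 (E(b, I) = 4*(-6) = -24)
(70*54)*E(0 - 1*5, -6) = (70*54)*(-24) = 3780*(-24) = -90720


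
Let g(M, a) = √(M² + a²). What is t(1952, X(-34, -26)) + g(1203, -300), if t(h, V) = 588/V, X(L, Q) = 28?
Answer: 21 + 3*√170801 ≈ 1260.8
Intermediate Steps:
t(1952, X(-34, -26)) + g(1203, -300) = 588/28 + √(1203² + (-300)²) = 588*(1/28) + √(1447209 + 90000) = 21 + √1537209 = 21 + 3*√170801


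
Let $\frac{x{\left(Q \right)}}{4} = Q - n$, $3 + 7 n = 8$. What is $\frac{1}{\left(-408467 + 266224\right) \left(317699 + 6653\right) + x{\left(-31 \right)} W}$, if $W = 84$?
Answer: $- \frac{1}{46136812192} \approx -2.1675 \cdot 10^{-11}$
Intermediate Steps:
$n = \frac{5}{7}$ ($n = - \frac{3}{7} + \frac{1}{7} \cdot 8 = - \frac{3}{7} + \frac{8}{7} = \frac{5}{7} \approx 0.71429$)
$x{\left(Q \right)} = - \frac{20}{7} + 4 Q$ ($x{\left(Q \right)} = 4 \left(Q - \frac{5}{7}\right) = 4 \left(- \frac{5}{7} + Q\right) = - \frac{20}{7} + 4 Q$)
$\frac{1}{\left(-408467 + 266224\right) \left(317699 + 6653\right) + x{\left(-31 \right)} W} = \frac{1}{\left(-408467 + 266224\right) \left(317699 + 6653\right) + \left(- \frac{20}{7} + 4 \left(-31\right)\right) 84} = \frac{1}{\left(-142243\right) 324352 + \left(- \frac{20}{7} - 124\right) 84} = \frac{1}{-46136801536 - 10656} = \frac{1}{-46136812192} = - \frac{1}{46136812192}$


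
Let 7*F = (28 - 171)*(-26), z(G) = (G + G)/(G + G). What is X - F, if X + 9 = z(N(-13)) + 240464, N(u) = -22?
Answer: 1679474/7 ≈ 2.3992e+5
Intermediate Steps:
z(G) = 1 (z(G) = (2*G)/((2*G)) = (2*G)*(1/(2*G)) = 1)
X = 240456 (X = -9 + (1 + 240464) = -9 + 240465 = 240456)
F = 3718/7 (F = ((28 - 171)*(-26))/7 = (-143*(-26))/7 = (⅐)*3718 = 3718/7 ≈ 531.14)
X - F = 240456 - 1*3718/7 = 240456 - 3718/7 = 1679474/7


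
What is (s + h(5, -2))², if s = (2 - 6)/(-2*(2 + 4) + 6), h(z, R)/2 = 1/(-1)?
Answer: 16/9 ≈ 1.7778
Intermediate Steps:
h(z, R) = -2 (h(z, R) = 2/(-1) = 2*(-1) = -2)
s = ⅔ (s = -4/(-2*6 + 6) = -4/(-12 + 6) = -4/(-6) = -4*(-⅙) = ⅔ ≈ 0.66667)
(s + h(5, -2))² = (⅔ - 2)² = (-4/3)² = 16/9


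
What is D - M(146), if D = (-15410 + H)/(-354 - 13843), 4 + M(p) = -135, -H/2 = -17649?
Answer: 1953495/14197 ≈ 137.60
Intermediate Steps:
H = 35298 (H = -2*(-17649) = 35298)
M(p) = -139 (M(p) = -4 - 135 = -139)
D = -19888/14197 (D = (-15410 + 35298)/(-354 - 13843) = 19888/(-14197) = 19888*(-1/14197) = -19888/14197 ≈ -1.4009)
D - M(146) = -19888/14197 - 1*(-139) = -19888/14197 + 139 = 1953495/14197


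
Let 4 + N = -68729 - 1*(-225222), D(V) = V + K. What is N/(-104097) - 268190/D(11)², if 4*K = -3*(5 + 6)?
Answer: -148901108683/4198579 ≈ -35465.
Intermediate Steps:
K = -33/4 (K = (-3*(5 + 6))/4 = (-3*11)/4 = (¼)*(-33) = -33/4 ≈ -8.2500)
D(V) = -33/4 + V (D(V) = V - 33/4 = -33/4 + V)
N = 156489 (N = -4 + (-68729 - 1*(-225222)) = -4 + (-68729 + 225222) = -4 + 156493 = 156489)
N/(-104097) - 268190/D(11)² = 156489/(-104097) - 268190/(-33/4 + 11)² = 156489*(-1/104097) - 268190/((11/4)²) = -52163/34699 - 268190/121/16 = -52163/34699 - 268190*16/121 = -52163/34699 - 4291040/121 = -148901108683/4198579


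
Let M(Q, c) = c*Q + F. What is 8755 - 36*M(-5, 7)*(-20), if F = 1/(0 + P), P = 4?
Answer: -16265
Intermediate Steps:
F = ¼ (F = 1/(0 + 4) = 1/4 = ¼ ≈ 0.25000)
M(Q, c) = ¼ + Q*c (M(Q, c) = c*Q + ¼ = Q*c + ¼ = ¼ + Q*c)
8755 - 36*M(-5, 7)*(-20) = 8755 - 36*(¼ - 5*7)*(-20) = 8755 - 36*(¼ - 35)*(-20) = 8755 - 36*(-139/4)*(-20) = 8755 + 1251*(-20) = 8755 - 25020 = -16265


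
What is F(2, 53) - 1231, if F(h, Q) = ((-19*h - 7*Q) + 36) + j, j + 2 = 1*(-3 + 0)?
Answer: -1609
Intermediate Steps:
j = -5 (j = -2 + 1*(-3 + 0) = -2 + 1*(-3) = -2 - 3 = -5)
F(h, Q) = 31 - 19*h - 7*Q (F(h, Q) = ((-19*h - 7*Q) + 36) - 5 = (36 - 19*h - 7*Q) - 5 = 31 - 19*h - 7*Q)
F(2, 53) - 1231 = (31 - 19*2 - 7*53) - 1231 = (31 - 38 - 371) - 1231 = -378 - 1231 = -1609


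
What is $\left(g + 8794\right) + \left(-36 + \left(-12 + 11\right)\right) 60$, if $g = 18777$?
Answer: $25351$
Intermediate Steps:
$\left(g + 8794\right) + \left(-36 + \left(-12 + 11\right)\right) 60 = \left(18777 + 8794\right) + \left(-36 + \left(-12 + 11\right)\right) 60 = 27571 + \left(-36 - 1\right) 60 = 27571 - 2220 = 25351$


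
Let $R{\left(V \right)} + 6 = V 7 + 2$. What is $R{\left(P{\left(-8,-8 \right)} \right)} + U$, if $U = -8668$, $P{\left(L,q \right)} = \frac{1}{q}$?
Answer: $- \frac{69383}{8} \approx -8672.9$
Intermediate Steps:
$R{\left(V \right)} = -4 + 7 V$ ($R{\left(V \right)} = -6 + \left(V 7 + 2\right) = -6 + \left(7 V + 2\right) = -6 + \left(2 + 7 V\right) = -4 + 7 V$)
$R{\left(P{\left(-8,-8 \right)} \right)} + U = \left(-4 + \frac{7}{-8}\right) - 8668 = \left(-4 + 7 \left(- \frac{1}{8}\right)\right) - 8668 = \left(-4 - \frac{7}{8}\right) - 8668 = - \frac{39}{8} - 8668 = - \frac{69383}{8}$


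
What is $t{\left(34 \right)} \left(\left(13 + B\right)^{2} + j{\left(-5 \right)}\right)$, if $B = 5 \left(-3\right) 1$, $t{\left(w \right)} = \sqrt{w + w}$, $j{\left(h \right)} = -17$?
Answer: $- 26 \sqrt{17} \approx -107.2$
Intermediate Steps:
$t{\left(w \right)} = \sqrt{2} \sqrt{w}$ ($t{\left(w \right)} = \sqrt{2 w} = \sqrt{2} \sqrt{w}$)
$B = -15$ ($B = \left(-15\right) 1 = -15$)
$t{\left(34 \right)} \left(\left(13 + B\right)^{2} + j{\left(-5 \right)}\right) = \sqrt{2} \sqrt{34} \left(\left(13 - 15\right)^{2} - 17\right) = 2 \sqrt{17} \left(\left(-2\right)^{2} - 17\right) = 2 \sqrt{17} \left(4 - 17\right) = 2 \sqrt{17} \left(-13\right) = - 26 \sqrt{17}$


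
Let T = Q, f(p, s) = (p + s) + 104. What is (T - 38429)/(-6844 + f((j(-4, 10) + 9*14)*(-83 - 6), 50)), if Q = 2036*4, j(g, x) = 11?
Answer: 30285/18883 ≈ 1.6038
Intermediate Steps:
Q = 8144
f(p, s) = 104 + p + s
T = 8144
(T - 38429)/(-6844 + f((j(-4, 10) + 9*14)*(-83 - 6), 50)) = (8144 - 38429)/(-6844 + (104 + (11 + 9*14)*(-83 - 6) + 50)) = -30285/(-6844 + (104 + (11 + 126)*(-89) + 50)) = -30285/(-6844 + (104 + 137*(-89) + 50)) = -30285/(-6844 + (104 - 12193 + 50)) = -30285/(-6844 - 12039) = -30285/(-18883) = -30285*(-1/18883) = 30285/18883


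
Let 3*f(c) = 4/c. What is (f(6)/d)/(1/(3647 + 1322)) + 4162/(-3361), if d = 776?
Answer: 2167105/11736612 ≈ 0.18464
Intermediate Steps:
f(c) = 4/(3*c) (f(c) = (4/c)/3 = 4/(3*c))
(f(6)/d)/(1/(3647 + 1322)) + 4162/(-3361) = (((4/3)/6)/776)/(1/(3647 + 1322)) + 4162/(-3361) = (((4/3)*(⅙))*(1/776))/(1/4969) + 4162*(-1/3361) = ((2/9)*(1/776))/(1/4969) - 4162/3361 = (1/3492)*4969 - 4162/3361 = 4969/3492 - 4162/3361 = 2167105/11736612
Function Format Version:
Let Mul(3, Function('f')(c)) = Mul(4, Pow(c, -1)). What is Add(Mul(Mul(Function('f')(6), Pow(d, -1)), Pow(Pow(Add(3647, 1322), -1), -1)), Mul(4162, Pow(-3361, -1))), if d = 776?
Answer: Rational(2167105, 11736612) ≈ 0.18464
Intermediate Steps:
Function('f')(c) = Mul(Rational(4, 3), Pow(c, -1)) (Function('f')(c) = Mul(Rational(1, 3), Mul(4, Pow(c, -1))) = Mul(Rational(4, 3), Pow(c, -1)))
Add(Mul(Mul(Function('f')(6), Pow(d, -1)), Pow(Pow(Add(3647, 1322), -1), -1)), Mul(4162, Pow(-3361, -1))) = Add(Mul(Mul(Mul(Rational(4, 3), Pow(6, -1)), Pow(776, -1)), Pow(Pow(Add(3647, 1322), -1), -1)), Mul(4162, Pow(-3361, -1))) = Add(Mul(Mul(Mul(Rational(4, 3), Rational(1, 6)), Rational(1, 776)), Pow(Pow(4969, -1), -1)), Mul(4162, Rational(-1, 3361))) = Add(Mul(Mul(Rational(2, 9), Rational(1, 776)), Pow(Rational(1, 4969), -1)), Rational(-4162, 3361)) = Add(Mul(Rational(1, 3492), 4969), Rational(-4162, 3361)) = Add(Rational(4969, 3492), Rational(-4162, 3361)) = Rational(2167105, 11736612)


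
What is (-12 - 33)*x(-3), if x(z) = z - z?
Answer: 0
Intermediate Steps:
x(z) = 0
(-12 - 33)*x(-3) = (-12 - 33)*0 = -45*0 = 0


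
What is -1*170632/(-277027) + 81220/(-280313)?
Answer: 25330234876/77654269451 ≈ 0.32619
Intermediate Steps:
-1*170632/(-277027) + 81220/(-280313) = -170632*(-1/277027) + 81220*(-1/280313) = 170632/277027 - 81220/280313 = 25330234876/77654269451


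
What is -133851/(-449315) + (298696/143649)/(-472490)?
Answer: 908469670206127/3049622939403315 ≈ 0.29790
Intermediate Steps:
-133851/(-449315) + (298696/143649)/(-472490) = -133851*(-1/449315) + (298696*(1/143649))*(-1/472490) = 133851/449315 + (298696/143649)*(-1/472490) = 133851/449315 - 149348/33936358005 = 908469670206127/3049622939403315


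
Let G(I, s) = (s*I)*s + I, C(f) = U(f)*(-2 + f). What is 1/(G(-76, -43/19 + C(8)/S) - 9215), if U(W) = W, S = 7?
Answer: -931/10143205 ≈ -9.1786e-5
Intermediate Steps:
C(f) = f*(-2 + f)
G(I, s) = I + I*s² (G(I, s) = (I*s)*s + I = I*s² + I = I + I*s²)
1/(G(-76, -43/19 + C(8)/S) - 9215) = 1/(-76*(1 + (-43/19 + (8*(-2 + 8))/7)²) - 9215) = 1/(-76*(1 + (-43*1/19 + (8*6)*(⅐))²) - 9215) = 1/(-76*(1 + (-43/19 + 48*(⅐))²) - 9215) = 1/(-76*(1 + (-43/19 + 48/7)²) - 9215) = 1/(-76*(1 + (611/133)²) - 9215) = 1/(-76*(1 + 373321/17689) - 9215) = 1/(-76*391010/17689 - 9215) = 1/(-1564040/931 - 9215) = 1/(-10143205/931) = -931/10143205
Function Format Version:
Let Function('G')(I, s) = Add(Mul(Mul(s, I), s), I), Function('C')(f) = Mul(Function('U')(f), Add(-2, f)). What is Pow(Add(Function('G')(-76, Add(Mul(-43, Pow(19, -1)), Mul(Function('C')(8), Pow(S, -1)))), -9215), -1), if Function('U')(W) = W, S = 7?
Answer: Rational(-931, 10143205) ≈ -9.1786e-5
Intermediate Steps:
Function('C')(f) = Mul(f, Add(-2, f))
Function('G')(I, s) = Add(I, Mul(I, Pow(s, 2))) (Function('G')(I, s) = Add(Mul(Mul(I, s), s), I) = Add(Mul(I, Pow(s, 2)), I) = Add(I, Mul(I, Pow(s, 2))))
Pow(Add(Function('G')(-76, Add(Mul(-43, Pow(19, -1)), Mul(Function('C')(8), Pow(S, -1)))), -9215), -1) = Pow(Add(Mul(-76, Add(1, Pow(Add(Mul(-43, Pow(19, -1)), Mul(Mul(8, Add(-2, 8)), Pow(7, -1))), 2))), -9215), -1) = Pow(Add(Mul(-76, Add(1, Pow(Add(Mul(-43, Rational(1, 19)), Mul(Mul(8, 6), Rational(1, 7))), 2))), -9215), -1) = Pow(Add(Mul(-76, Add(1, Pow(Add(Rational(-43, 19), Mul(48, Rational(1, 7))), 2))), -9215), -1) = Pow(Add(Mul(-76, Add(1, Pow(Add(Rational(-43, 19), Rational(48, 7)), 2))), -9215), -1) = Pow(Add(Mul(-76, Add(1, Pow(Rational(611, 133), 2))), -9215), -1) = Pow(Add(Mul(-76, Add(1, Rational(373321, 17689))), -9215), -1) = Pow(Add(Mul(-76, Rational(391010, 17689)), -9215), -1) = Pow(Add(Rational(-1564040, 931), -9215), -1) = Pow(Rational(-10143205, 931), -1) = Rational(-931, 10143205)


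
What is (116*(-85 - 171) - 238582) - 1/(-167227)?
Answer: -44863325105/167227 ≈ -2.6828e+5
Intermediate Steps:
(116*(-85 - 171) - 238582) - 1/(-167227) = (116*(-256) - 238582) - 1*(-1/167227) = (-29696 - 238582) + 1/167227 = -268278 + 1/167227 = -44863325105/167227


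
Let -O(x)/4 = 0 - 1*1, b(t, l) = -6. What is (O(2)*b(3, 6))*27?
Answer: -648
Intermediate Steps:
O(x) = 4 (O(x) = -4*(0 - 1*1) = -4*(0 - 1) = -4*(-1) = 4)
(O(2)*b(3, 6))*27 = (4*(-6))*27 = -24*27 = -648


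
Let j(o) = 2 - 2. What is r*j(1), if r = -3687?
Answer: 0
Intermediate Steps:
j(o) = 0
r*j(1) = -3687*0 = 0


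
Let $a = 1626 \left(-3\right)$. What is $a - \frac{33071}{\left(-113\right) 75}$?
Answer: $- \frac{41307979}{8475} \approx -4874.1$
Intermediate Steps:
$a = -4878$
$a - \frac{33071}{\left(-113\right) 75} = -4878 - \frac{33071}{\left(-113\right) 75} = -4878 - \frac{33071}{-8475} = -4878 - 33071 \left(- \frac{1}{8475}\right) = -4878 - - \frac{33071}{8475} = -4878 + \frac{33071}{8475} = - \frac{41307979}{8475}$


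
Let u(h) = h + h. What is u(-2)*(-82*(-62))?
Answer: -20336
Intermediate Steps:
u(h) = 2*h
u(-2)*(-82*(-62)) = (2*(-2))*(-82*(-62)) = -4*5084 = -20336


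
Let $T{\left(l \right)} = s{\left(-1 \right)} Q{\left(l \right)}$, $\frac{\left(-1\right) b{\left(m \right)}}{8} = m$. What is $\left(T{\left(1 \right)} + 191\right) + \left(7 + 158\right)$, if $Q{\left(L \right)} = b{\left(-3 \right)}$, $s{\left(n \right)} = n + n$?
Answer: $308$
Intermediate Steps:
$b{\left(m \right)} = - 8 m$
$s{\left(n \right)} = 2 n$
$Q{\left(L \right)} = 24$ ($Q{\left(L \right)} = \left(-8\right) \left(-3\right) = 24$)
$T{\left(l \right)} = -48$ ($T{\left(l \right)} = 2 \left(-1\right) 24 = \left(-2\right) 24 = -48$)
$\left(T{\left(1 \right)} + 191\right) + \left(7 + 158\right) = \left(-48 + 191\right) + \left(7 + 158\right) = 143 + 165 = 308$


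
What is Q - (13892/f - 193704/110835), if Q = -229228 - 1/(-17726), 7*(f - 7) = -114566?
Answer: -747431311217737453/3260682721530 ≈ -2.2923e+5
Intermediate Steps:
f = -114517/7 (f = 7 + (⅐)*(-114566) = 7 - 114566/7 = -114517/7 ≈ -16360.)
Q = -4063295527/17726 (Q = -229228 - 1*(-1/17726) = -229228 + 1/17726 = -4063295527/17726 ≈ -2.2923e+5)
Q - (13892/f - 193704/110835) = -4063295527/17726 - (13892/(-114517/7) - 193704/110835) = -4063295527/17726 - (13892*(-7/114517) - 193704*1/110835) = -4063295527/17726 - (-4228/4979 - 64568/36945) = -4063295527/17726 - 1*(-477687532/183949155) = -4063295527/17726 + 477687532/183949155 = -747431311217737453/3260682721530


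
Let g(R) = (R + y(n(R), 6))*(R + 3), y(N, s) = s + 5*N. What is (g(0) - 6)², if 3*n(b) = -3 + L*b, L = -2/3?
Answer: 9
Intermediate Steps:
L = -⅔ (L = -2*⅓ = -⅔ ≈ -0.66667)
n(b) = -1 - 2*b/9 (n(b) = (-3 - 2*b/3)/3 = -1 - 2*b/9)
g(R) = (1 - R/9)*(3 + R) (g(R) = (R + (6 + 5*(-1 - 2*R/9)))*(R + 3) = (R + (6 + (-5 - 10*R/9)))*(3 + R) = (R + (1 - 10*R/9))*(3 + R) = (1 - R/9)*(3 + R))
(g(0) - 6)² = ((3 - ⅑*0² + (⅔)*0) - 6)² = ((3 - ⅑*0 + 0) - 6)² = ((3 + 0 + 0) - 6)² = (3 - 6)² = (-3)² = 9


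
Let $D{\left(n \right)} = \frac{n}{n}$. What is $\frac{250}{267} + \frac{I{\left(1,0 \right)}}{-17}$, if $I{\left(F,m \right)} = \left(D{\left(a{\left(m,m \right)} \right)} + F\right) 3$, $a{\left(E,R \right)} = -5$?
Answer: $\frac{2648}{4539} \approx 0.58339$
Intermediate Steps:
$D{\left(n \right)} = 1$
$I{\left(F,m \right)} = 3 + 3 F$ ($I{\left(F,m \right)} = \left(1 + F\right) 3 = 3 + 3 F$)
$\frac{250}{267} + \frac{I{\left(1,0 \right)}}{-17} = \frac{250}{267} + \frac{3 + 3 \cdot 1}{-17} = 250 \cdot \frac{1}{267} + \left(3 + 3\right) \left(- \frac{1}{17}\right) = \frac{250}{267} + 6 \left(- \frac{1}{17}\right) = \frac{250}{267} - \frac{6}{17} = \frac{2648}{4539}$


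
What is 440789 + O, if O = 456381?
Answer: 897170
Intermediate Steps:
440789 + O = 440789 + 456381 = 897170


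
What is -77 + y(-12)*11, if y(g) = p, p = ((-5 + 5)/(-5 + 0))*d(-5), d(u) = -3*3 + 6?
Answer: -77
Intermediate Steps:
d(u) = -3 (d(u) = -9 + 6 = -3)
p = 0 (p = ((-5 + 5)/(-5 + 0))*(-3) = (0/(-5))*(-3) = (0*(-1/5))*(-3) = 0*(-3) = 0)
y(g) = 0
-77 + y(-12)*11 = -77 + 0*11 = -77 + 0 = -77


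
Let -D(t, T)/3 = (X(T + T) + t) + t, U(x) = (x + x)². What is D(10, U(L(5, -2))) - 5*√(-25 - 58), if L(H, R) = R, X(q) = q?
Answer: -156 - 5*I*√83 ≈ -156.0 - 45.552*I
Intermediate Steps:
U(x) = 4*x² (U(x) = (2*x)² = 4*x²)
D(t, T) = -6*T - 6*t (D(t, T) = -3*(((T + T) + t) + t) = -3*((2*T + t) + t) = -3*((t + 2*T) + t) = -3*(2*T + 2*t) = -6*T - 6*t)
D(10, U(L(5, -2))) - 5*√(-25 - 58) = (-24*(-2)² - 6*10) - 5*√(-25 - 58) = (-24*4 - 60) - 5*I*√83 = (-6*16 - 60) - 5*I*√83 = (-96 - 60) - 5*I*√83 = -156 - 5*I*√83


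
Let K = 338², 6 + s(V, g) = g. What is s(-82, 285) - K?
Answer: -113965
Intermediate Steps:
s(V, g) = -6 + g
K = 114244
s(-82, 285) - K = (-6 + 285) - 1*114244 = 279 - 114244 = -113965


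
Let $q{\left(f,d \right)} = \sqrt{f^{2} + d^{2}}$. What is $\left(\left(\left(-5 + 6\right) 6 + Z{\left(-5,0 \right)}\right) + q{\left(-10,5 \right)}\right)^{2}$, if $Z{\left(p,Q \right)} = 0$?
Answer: $161 + 60 \sqrt{5} \approx 295.16$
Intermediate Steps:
$q{\left(f,d \right)} = \sqrt{d^{2} + f^{2}}$
$\left(\left(\left(-5 + 6\right) 6 + Z{\left(-5,0 \right)}\right) + q{\left(-10,5 \right)}\right)^{2} = \left(\left(\left(-5 + 6\right) 6 + 0\right) + \sqrt{5^{2} + \left(-10\right)^{2}}\right)^{2} = \left(\left(1 \cdot 6 + 0\right) + \sqrt{25 + 100}\right)^{2} = \left(\left(6 + 0\right) + \sqrt{125}\right)^{2} = \left(6 + 5 \sqrt{5}\right)^{2}$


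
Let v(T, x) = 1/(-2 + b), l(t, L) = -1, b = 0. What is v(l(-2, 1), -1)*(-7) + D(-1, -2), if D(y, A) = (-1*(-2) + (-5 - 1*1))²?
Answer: 39/2 ≈ 19.500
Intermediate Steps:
v(T, x) = -½ (v(T, x) = 1/(-2 + 0) = 1/(-2) = -½)
D(y, A) = 16 (D(y, A) = (2 + (-5 - 1))² = (2 - 6)² = (-4)² = 16)
v(l(-2, 1), -1)*(-7) + D(-1, -2) = -½*(-7) + 16 = 7/2 + 16 = 39/2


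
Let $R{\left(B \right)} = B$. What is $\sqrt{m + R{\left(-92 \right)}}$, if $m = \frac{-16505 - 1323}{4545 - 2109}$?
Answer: $\frac{i \sqrt{36835365}}{609} \approx 9.9659 i$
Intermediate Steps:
$m = - \frac{4457}{609}$ ($m = - \frac{17828}{2436} = \left(-17828\right) \frac{1}{2436} = - \frac{4457}{609} \approx -7.3186$)
$\sqrt{m + R{\left(-92 \right)}} = \sqrt{- \frac{4457}{609} - 92} = \sqrt{- \frac{60485}{609}} = \frac{i \sqrt{36835365}}{609}$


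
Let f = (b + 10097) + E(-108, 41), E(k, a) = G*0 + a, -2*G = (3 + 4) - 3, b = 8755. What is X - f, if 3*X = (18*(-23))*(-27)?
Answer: -15167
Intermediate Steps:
X = 3726 (X = ((18*(-23))*(-27))/3 = (-414*(-27))/3 = (1/3)*11178 = 3726)
G = -2 (G = -((3 + 4) - 3)/2 = -(7 - 3)/2 = -1/2*4 = -2)
E(k, a) = a (E(k, a) = -2*0 + a = 0 + a = a)
f = 18893 (f = (8755 + 10097) + 41 = 18852 + 41 = 18893)
X - f = 3726 - 1*18893 = 3726 - 18893 = -15167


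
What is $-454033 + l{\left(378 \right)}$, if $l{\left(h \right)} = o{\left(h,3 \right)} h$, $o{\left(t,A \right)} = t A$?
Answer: $-25381$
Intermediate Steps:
$o{\left(t,A \right)} = A t$
$l{\left(h \right)} = 3 h^{2}$ ($l{\left(h \right)} = 3 h h = 3 h^{2}$)
$-454033 + l{\left(378 \right)} = -454033 + 3 \cdot 378^{2} = -454033 + 3 \cdot 142884 = -454033 + 428652 = -25381$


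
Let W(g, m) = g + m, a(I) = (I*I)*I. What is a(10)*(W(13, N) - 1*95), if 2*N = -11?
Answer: -87500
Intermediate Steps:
a(I) = I**3 (a(I) = I**2*I = I**3)
N = -11/2 (N = (1/2)*(-11) = -11/2 ≈ -5.5000)
a(10)*(W(13, N) - 1*95) = 10**3*((13 - 11/2) - 1*95) = 1000*(15/2 - 95) = 1000*(-175/2) = -87500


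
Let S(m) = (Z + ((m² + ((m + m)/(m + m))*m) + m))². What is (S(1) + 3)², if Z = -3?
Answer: 9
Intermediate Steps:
S(m) = (-3 + m² + 2*m)² (S(m) = (-3 + ((m² + ((m + m)/(m + m))*m) + m))² = (-3 + ((m² + ((2*m)/((2*m)))*m) + m))² = (-3 + ((m² + ((2*m)*(1/(2*m)))*m) + m))² = (-3 + ((m² + 1*m) + m))² = (-3 + ((m² + m) + m))² = (-3 + ((m + m²) + m))² = (-3 + (m² + 2*m))² = (-3 + m² + 2*m)²)
(S(1) + 3)² = ((-3 + 1² + 2*1)² + 3)² = ((-3 + 1 + 2)² + 3)² = (0² + 3)² = (0 + 3)² = 3² = 9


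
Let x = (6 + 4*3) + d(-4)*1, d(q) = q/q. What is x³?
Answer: 6859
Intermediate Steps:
d(q) = 1
x = 19 (x = (6 + 4*3) + 1*1 = (6 + 12) + 1 = 18 + 1 = 19)
x³ = 19³ = 6859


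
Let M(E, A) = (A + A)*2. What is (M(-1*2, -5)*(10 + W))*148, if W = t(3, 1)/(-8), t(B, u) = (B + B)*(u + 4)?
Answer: -18500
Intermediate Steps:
t(B, u) = 2*B*(4 + u) (t(B, u) = (2*B)*(4 + u) = 2*B*(4 + u))
M(E, A) = 4*A (M(E, A) = (2*A)*2 = 4*A)
W = -15/4 (W = (2*3*(4 + 1))/(-8) = (2*3*5)*(-1/8) = 30*(-1/8) = -15/4 ≈ -3.7500)
(M(-1*2, -5)*(10 + W))*148 = ((4*(-5))*(10 - 15/4))*148 = -20*25/4*148 = -125*148 = -18500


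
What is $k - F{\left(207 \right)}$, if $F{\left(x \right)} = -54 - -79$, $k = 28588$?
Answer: $28563$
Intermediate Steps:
$F{\left(x \right)} = 25$ ($F{\left(x \right)} = -54 + 79 = 25$)
$k - F{\left(207 \right)} = 28588 - 25 = 28563$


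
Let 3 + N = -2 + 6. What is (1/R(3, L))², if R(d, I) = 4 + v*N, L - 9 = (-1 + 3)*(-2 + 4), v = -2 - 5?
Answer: ⅑ ≈ 0.11111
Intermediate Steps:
N = 1 (N = -3 + (-2 + 6) = -3 + 4 = 1)
v = -7
L = 13 (L = 9 + (-1 + 3)*(-2 + 4) = 9 + 2*2 = 9 + 4 = 13)
R(d, I) = -3 (R(d, I) = 4 - 7*1 = 4 - 7 = -3)
(1/R(3, L))² = (1/(-3))² = (-⅓)² = ⅑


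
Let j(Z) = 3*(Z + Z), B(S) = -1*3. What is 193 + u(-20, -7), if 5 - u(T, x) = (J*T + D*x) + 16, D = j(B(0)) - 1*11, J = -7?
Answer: -161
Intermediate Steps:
B(S) = -3
j(Z) = 6*Z (j(Z) = 3*(2*Z) = 6*Z)
D = -29 (D = 6*(-3) - 1*11 = -18 - 11 = -29)
u(T, x) = -11 + 7*T + 29*x (u(T, x) = 5 - ((-7*T - 29*x) + 16) = 5 - ((-29*x - 7*T) + 16) = 5 - (16 - 29*x - 7*T) = 5 + (-16 + 7*T + 29*x) = -11 + 7*T + 29*x)
193 + u(-20, -7) = 193 + (-11 + 7*(-20) + 29*(-7)) = 193 + (-11 - 140 - 203) = 193 - 354 = -161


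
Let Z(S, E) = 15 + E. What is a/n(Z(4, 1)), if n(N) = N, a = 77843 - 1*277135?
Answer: -49823/4 ≈ -12456.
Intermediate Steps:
a = -199292 (a = 77843 - 277135 = -199292)
a/n(Z(4, 1)) = -199292/(15 + 1) = -199292/16 = -199292*1/16 = -49823/4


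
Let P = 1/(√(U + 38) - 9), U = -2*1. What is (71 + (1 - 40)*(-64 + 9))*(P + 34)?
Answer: 223816/3 ≈ 74605.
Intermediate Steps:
U = -2
P = -⅓ (P = 1/(√(-2 + 38) - 9) = 1/(√36 - 9) = 1/(6 - 9) = 1/(-3) = -⅓ ≈ -0.33333)
(71 + (1 - 40)*(-64 + 9))*(P + 34) = (71 + (1 - 40)*(-64 + 9))*(-⅓ + 34) = (71 - 39*(-55))*(101/3) = (71 + 2145)*(101/3) = 2216*(101/3) = 223816/3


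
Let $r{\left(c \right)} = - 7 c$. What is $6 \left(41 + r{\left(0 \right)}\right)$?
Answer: $246$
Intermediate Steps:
$6 \left(41 + r{\left(0 \right)}\right) = 6 \left(41 - 0\right) = 6 \left(41 + 0\right) = 6 \cdot 41 = 246$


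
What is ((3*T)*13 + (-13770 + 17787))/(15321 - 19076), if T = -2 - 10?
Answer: -3549/3755 ≈ -0.94514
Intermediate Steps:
T = -12
((3*T)*13 + (-13770 + 17787))/(15321 - 19076) = ((3*(-12))*13 + (-13770 + 17787))/(15321 - 19076) = (-36*13 + 4017)/(-3755) = (-468 + 4017)*(-1/3755) = 3549*(-1/3755) = -3549/3755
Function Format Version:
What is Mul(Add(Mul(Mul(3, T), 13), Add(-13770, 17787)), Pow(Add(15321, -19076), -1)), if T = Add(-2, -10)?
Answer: Rational(-3549, 3755) ≈ -0.94514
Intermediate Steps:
T = -12
Mul(Add(Mul(Mul(3, T), 13), Add(-13770, 17787)), Pow(Add(15321, -19076), -1)) = Mul(Add(Mul(Mul(3, -12), 13), Add(-13770, 17787)), Pow(Add(15321, -19076), -1)) = Mul(Add(Mul(-36, 13), 4017), Pow(-3755, -1)) = Mul(Add(-468, 4017), Rational(-1, 3755)) = Mul(3549, Rational(-1, 3755)) = Rational(-3549, 3755)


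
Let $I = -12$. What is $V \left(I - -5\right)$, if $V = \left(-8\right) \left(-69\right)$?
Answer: $-3864$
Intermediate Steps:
$V = 552$
$V \left(I - -5\right) = 552 \left(-12 - -5\right) = 552 \left(-12 + 5\right) = 552 \left(-7\right) = -3864$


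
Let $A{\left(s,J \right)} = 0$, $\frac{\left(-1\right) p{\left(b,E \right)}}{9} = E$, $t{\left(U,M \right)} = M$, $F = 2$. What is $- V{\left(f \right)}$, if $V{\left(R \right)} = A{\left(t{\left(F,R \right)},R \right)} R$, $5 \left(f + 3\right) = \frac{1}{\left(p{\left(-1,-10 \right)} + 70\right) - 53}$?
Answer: $0$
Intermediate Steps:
$p{\left(b,E \right)} = - 9 E$
$f = - \frac{1604}{535}$ ($f = -3 + \frac{1}{5 \left(\left(\left(-9\right) \left(-10\right) + 70\right) - 53\right)} = -3 + \frac{1}{5 \left(\left(90 + 70\right) - 53\right)} = -3 + \frac{1}{5 \left(160 - 53\right)} = -3 + \frac{1}{5 \cdot 107} = -3 + \frac{1}{5} \cdot \frac{1}{107} = -3 + \frac{1}{535} = - \frac{1604}{535} \approx -2.9981$)
$V{\left(R \right)} = 0$ ($V{\left(R \right)} = 0 R = 0$)
$- V{\left(f \right)} = \left(-1\right) 0 = 0$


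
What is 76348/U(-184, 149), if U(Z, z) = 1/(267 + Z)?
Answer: 6336884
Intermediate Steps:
76348/U(-184, 149) = 76348/(1/(267 - 184)) = 76348/(1/83) = 76348*83 = 6336884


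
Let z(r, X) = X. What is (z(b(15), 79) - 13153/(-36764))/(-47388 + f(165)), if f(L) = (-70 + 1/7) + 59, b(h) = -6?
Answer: -32781/19579456 ≈ -0.0016743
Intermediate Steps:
f(L) = -76/7 (f(L) = (-70 + ⅐) + 59 = -489/7 + 59 = -76/7)
(z(b(15), 79) - 13153/(-36764))/(-47388 + f(165)) = (79 - 13153/(-36764))/(-47388 - 76/7) = (79 - 13153*(-1/36764))/(-331792/7) = (79 + 1879/5252)*(-7/331792) = (416787/5252)*(-7/331792) = -32781/19579456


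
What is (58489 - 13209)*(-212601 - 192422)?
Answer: -18339441440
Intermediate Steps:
(58489 - 13209)*(-212601 - 192422) = 45280*(-405023) = -18339441440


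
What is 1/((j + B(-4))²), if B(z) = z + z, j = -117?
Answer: 1/15625 ≈ 6.4000e-5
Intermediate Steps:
B(z) = 2*z
1/((j + B(-4))²) = 1/((-117 + 2*(-4))²) = 1/((-117 - 8)²) = 1/((-125)²) = 1/15625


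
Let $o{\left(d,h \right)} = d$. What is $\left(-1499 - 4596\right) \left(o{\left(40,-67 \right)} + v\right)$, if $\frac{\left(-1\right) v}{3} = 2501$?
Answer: $45486985$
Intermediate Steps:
$v = -7503$ ($v = \left(-3\right) 2501 = -7503$)
$\left(-1499 - 4596\right) \left(o{\left(40,-67 \right)} + v\right) = \left(-1499 - 4596\right) \left(40 - 7503\right) = \left(-6095\right) \left(-7463\right) = 45486985$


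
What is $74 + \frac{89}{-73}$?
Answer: $\frac{5313}{73} \approx 72.781$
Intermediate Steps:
$74 + \frac{89}{-73} = 74 + 89 \left(- \frac{1}{73}\right) = 74 - \frac{89}{73} = \frac{5313}{73}$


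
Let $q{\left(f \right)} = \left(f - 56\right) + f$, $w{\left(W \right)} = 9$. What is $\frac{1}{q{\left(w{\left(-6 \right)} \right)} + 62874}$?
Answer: $\frac{1}{62836} \approx 1.5914 \cdot 10^{-5}$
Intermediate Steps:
$q{\left(f \right)} = -56 + 2 f$ ($q{\left(f \right)} = \left(-56 + f\right) + f = -56 + 2 f$)
$\frac{1}{q{\left(w{\left(-6 \right)} \right)} + 62874} = \frac{1}{\left(-56 + 2 \cdot 9\right) + 62874} = \frac{1}{\left(-56 + 18\right) + 62874} = \frac{1}{-38 + 62874} = \frac{1}{62836}$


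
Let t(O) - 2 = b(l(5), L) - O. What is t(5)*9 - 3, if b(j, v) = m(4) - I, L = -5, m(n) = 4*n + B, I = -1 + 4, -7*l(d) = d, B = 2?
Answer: 105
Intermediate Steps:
l(d) = -d/7
I = 3
m(n) = 2 + 4*n (m(n) = 4*n + 2 = 2 + 4*n)
b(j, v) = 15 (b(j, v) = (2 + 4*4) - 1*3 = (2 + 16) - 3 = 18 - 3 = 15)
t(O) = 17 - O (t(O) = 2 + (15 - O) = 17 - O)
t(5)*9 - 3 = (17 - 1*5)*9 - 3 = (17 - 5)*9 - 3 = 12*9 - 3 = 108 - 3 = 105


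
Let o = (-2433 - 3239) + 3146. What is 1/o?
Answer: -1/2526 ≈ -0.00039588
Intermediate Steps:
o = -2526 (o = -5672 + 3146 = -2526)
1/o = 1/(-2526) = -1/2526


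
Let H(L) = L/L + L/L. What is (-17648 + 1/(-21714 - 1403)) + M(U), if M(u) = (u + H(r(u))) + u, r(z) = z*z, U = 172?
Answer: -399970335/23117 ≈ -17302.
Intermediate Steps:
r(z) = z²
H(L) = 2 (H(L) = 1 + 1 = 2)
M(u) = 2 + 2*u (M(u) = (u + 2) + u = (2 + u) + u = 2 + 2*u)
(-17648 + 1/(-21714 - 1403)) + M(U) = (-17648 + 1/(-21714 - 1403)) + (2 + 2*172) = (-17648 + 1/(-23117)) + (2 + 344) = (-17648 - 1/23117) + 346 = -407968817/23117 + 346 = -399970335/23117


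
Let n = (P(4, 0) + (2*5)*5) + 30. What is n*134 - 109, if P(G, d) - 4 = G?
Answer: 11683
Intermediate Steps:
P(G, d) = 4 + G
n = 88 (n = ((4 + 4) + (2*5)*5) + 30 = (8 + 10*5) + 30 = (8 + 50) + 30 = 58 + 30 = 88)
n*134 - 109 = 88*134 - 109 = 11792 - 109 = 11683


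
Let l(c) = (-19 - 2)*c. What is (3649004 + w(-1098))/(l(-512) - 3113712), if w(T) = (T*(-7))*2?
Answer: -458047/387870 ≈ -1.1809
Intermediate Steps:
l(c) = -21*c
w(T) = -14*T (w(T) = -7*T*2 = -14*T)
(3649004 + w(-1098))/(l(-512) - 3113712) = (3649004 - 14*(-1098))/(-21*(-512) - 3113712) = (3649004 + 15372)/(10752 - 3113712) = 3664376/(-3102960) = 3664376*(-1/3102960) = -458047/387870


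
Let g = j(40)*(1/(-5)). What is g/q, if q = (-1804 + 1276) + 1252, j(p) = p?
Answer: -2/181 ≈ -0.011050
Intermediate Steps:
q = 724 (q = -528 + 1252 = 724)
g = -8 (g = 40*(1/(-5)) = 40*(1*(-⅕)) = 40*(-⅕) = -8)
g/q = -8/724 = -8*1/724 = -2/181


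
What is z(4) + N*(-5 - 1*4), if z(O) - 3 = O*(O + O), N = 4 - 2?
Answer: 17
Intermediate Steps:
N = 2
z(O) = 3 + 2*O² (z(O) = 3 + O*(O + O) = 3 + O*(2*O) = 3 + 2*O²)
z(4) + N*(-5 - 1*4) = (3 + 2*4²) + 2*(-5 - 1*4) = (3 + 2*16) + 2*(-5 - 4) = (3 + 32) + 2*(-9) = 35 - 18 = 17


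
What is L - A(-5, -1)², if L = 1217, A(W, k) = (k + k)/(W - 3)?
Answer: 19471/16 ≈ 1216.9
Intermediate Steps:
A(W, k) = 2*k/(-3 + W) (A(W, k) = (2*k)/(-3 + W) = 2*k/(-3 + W))
L - A(-5, -1)² = 1217 - (2*(-1)/(-3 - 5))² = 1217 - (2*(-1)/(-8))² = 1217 - (2*(-1)*(-⅛))² = 1217 - (¼)² = 1217 - 1*1/16 = 1217 - 1/16 = 19471/16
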